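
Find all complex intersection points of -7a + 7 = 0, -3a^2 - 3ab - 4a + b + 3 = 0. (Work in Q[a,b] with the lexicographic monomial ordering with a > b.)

{(1, -2)}

Compute a lex Gröbner basis by Buchberger's algorithm.
f_1 = -7a + 7, LT = a.
f_2 = -3a^2 - 3ab - 4a + b + 3, LT = a^2.

S(f_1,f_2): lcm = a^2. S = -ab - 7/3a + 1/3b + 1.
  leading term ab: subtract (1/7b)·f_1 from -ab - 7/3a + 1/3b + 1 → -7/3a - 2/3b + 1
  leading term a: subtract (1/3)·f_1 from -7/3a - 2/3b + 1 → -2/3b - 4/3
  leading term b: no divisor's leading term divides it; move -2/3b to the remainder.
  leading term 1: no divisor's leading term divides it; move -4/3 to the remainder.
  remainder -2/3b - 4/3 ≠ 0; add h_3 = -2/3b - 4/3 to the basis.

The other S-polynomials (S(f_1,h_3), S(f_2,h_3)) all reduce to 0 modulo the current basis, so we have a Gröbner basis.
Inter-reduce: drop elements whose leading term is divisible by another's, tail-reduce, and make monic.
Reduced Gröbner basis: {a - 1, b + 2}.

The lex basis is triangular: the last element involves only b. Solving b + 2 = 0 gives b ∈ {-2}; substituting each value into the earlier elements determines the remaining variables.
  b = -2: the earlier basis element becomes a - 1 = 0, giving a = 1 — point (1, -2).
Substituting each solution back into the original system confirms all equations vanish.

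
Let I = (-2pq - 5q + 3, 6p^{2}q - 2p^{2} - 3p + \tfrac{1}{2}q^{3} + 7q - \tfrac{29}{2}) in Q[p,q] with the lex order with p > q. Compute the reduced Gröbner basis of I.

G = {p - \tfrac{1}{6}q^{4} - \tfrac{89}{6}q^{2} + \tfrac{43}{2}q - \tfrac{11}{2}, q^{5} + 89q^{3} - 129q^{2} + 48q - 9}

The reduced Gröbner basis is the canonical form of the ideal for this ordering.

f_1 = -2pq - 5q + 3, LT = pq.
f_2 = 6p^{2}q - 2p^{2} - 3p + \tfrac{1}{2}q^{3} + 7q - \tfrac{29}{2}, LT = p^{2}q.

S(f_1,f_2): lcm = p^{2}q. S = \tfrac{1}{3}p^{2} + \tfrac{5}{2}pq - p - \tfrac{1}{12}q^{3} - \tfrac{7}{6}q + \tfrac{29}{12}.
  leading term p^{2}: no divisor's leading term divides it; move \tfrac{1}{3}p^{2} to the remainder.
  leading term pq: subtract (-\tfrac{5}{4})·f_1 from \tfrac{5}{2}pq - p - \tfrac{1}{12}q^{3} - \tfrac{7}{6}q + \tfrac{29}{12} → -p - \tfrac{1}{12}q^{3} - \tfrac{89}{12}q + \tfrac{37}{6}
  leading term p: no divisor's leading term divides it; move -p to the remainder.
  leading term q^{3}: no divisor's leading term divides it; move -\tfrac{1}{12}q^{3} to the remainder.
  leading term q: no divisor's leading term divides it; move -\tfrac{89}{12}q to the remainder.
  leading term 1: no divisor's leading term divides it; move \tfrac{37}{6} to the remainder.
  remainder \tfrac{1}{3}p^{2} - p - \tfrac{1}{12}q^{3} - \tfrac{89}{12}q + \tfrac{37}{6} ≠ 0; add g_3 = \tfrac{1}{3}p^{2} - p - \tfrac{1}{12}q^{3} - \tfrac{89}{12}q + \tfrac{37}{6} to the basis.

S(f_1,g_3): lcm = p^{2}q. S = \tfrac{11}{2}pq - \tfrac{3}{2}p + \tfrac{1}{4}q^{4} + \tfrac{89}{4}q^{2} - \tfrac{37}{2}q.
  leading term pq: subtract (-\tfrac{11}{4})·f_1 from \tfrac{11}{2}pq - \tfrac{3}{2}p + \tfrac{1}{4}q^{4} + \tfrac{89}{4}q^{2} - \tfrac{37}{2}q → -\tfrac{3}{2}p + \tfrac{1}{4}q^{4} + \tfrac{89}{4}q^{2} - \tfrac{129}{4}q + \tfrac{33}{4}
  leading term p: no divisor's leading term divides it; move -\tfrac{3}{2}p to the remainder.
  leading term q^{4}: no divisor's leading term divides it; move \tfrac{1}{4}q^{4} to the remainder.
  leading term q^{2}: no divisor's leading term divides it; move \tfrac{89}{4}q^{2} to the remainder.
  leading term q: no divisor's leading term divides it; move -\tfrac{129}{4}q to the remainder.
  leading term 1: no divisor's leading term divides it; move \tfrac{33}{4} to the remainder.
  remainder -\tfrac{3}{2}p + \tfrac{1}{4}q^{4} + \tfrac{89}{4}q^{2} - \tfrac{129}{4}q + \tfrac{33}{4} ≠ 0; add g_4 = -\tfrac{3}{2}p + \tfrac{1}{4}q^{4} + \tfrac{89}{4}q^{2} - \tfrac{129}{4}q + \tfrac{33}{4} to the basis.

S(f_1,g_4): lcm = pq. S = \tfrac{1}{6}q^{5} + \tfrac{89}{6}q^{3} - \tfrac{43}{2}q^{2} + 8q - \tfrac{3}{2}.
  leading term q^{5}: no divisor's leading term divides it; move \tfrac{1}{6}q^{5} to the remainder.
  leading term q^{3}: no divisor's leading term divides it; move \tfrac{89}{6}q^{3} to the remainder.
  leading term q^{2}: no divisor's leading term divides it; move -\tfrac{43}{2}q^{2} to the remainder.
  leading term q: no divisor's leading term divides it; move 8q to the remainder.
  leading term 1: no divisor's leading term divides it; move -\tfrac{3}{2} to the remainder.
  remainder \tfrac{1}{6}q^{5} + \tfrac{89}{6}q^{3} - \tfrac{43}{2}q^{2} + 8q - \tfrac{3}{2} ≠ 0; add g_5 = \tfrac{1}{6}q^{5} + \tfrac{89}{6}q^{3} - \tfrac{43}{2}q^{2} + 8q - \tfrac{3}{2} to the basis.

The other S-polynomials (S(f_2,g_3), S(f_2,g_4), S(g_3,g_4), S(f_1,g_5), S(f_2,g_5), S(g_3,g_5), S(g_4,g_5)) all reduce to 0 modulo the current basis, so we have a Gröbner basis.
Inter-reduce: drop elements whose leading term is divisible by another's, tail-reduce, and make monic.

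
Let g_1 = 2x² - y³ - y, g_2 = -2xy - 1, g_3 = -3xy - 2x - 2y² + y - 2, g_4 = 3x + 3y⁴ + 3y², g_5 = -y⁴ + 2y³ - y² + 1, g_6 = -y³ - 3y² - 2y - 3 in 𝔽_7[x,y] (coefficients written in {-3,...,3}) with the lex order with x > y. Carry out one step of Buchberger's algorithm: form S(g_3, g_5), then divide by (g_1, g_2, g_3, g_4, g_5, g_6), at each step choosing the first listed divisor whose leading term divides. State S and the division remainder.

S(g_3, g_5) = -2xy³ - xy² + x + 3y⁵ + 2y⁴ + 3y³; remainder on division = 0.

lcm(LM(g_3), LM(g_5)) = xy⁴.
S = (lcm/LT(g_3))·g_3 − (lcm/LT(g_5))·g_5 = -2xy³ - xy² + x + 3y⁵ + 2y⁴ + 3y³.
Reduce S modulo (g_1, g_2, g_3, g_4, g_5, g_6) in that order:
  leading term xy³: subtract (y²)·g_2 from -2xy³ - xy² + x + 3y⁵ + 2y⁴ + 3y³ → -xy² + x + 3y⁵ + 2y⁴ + 3y³ + y²
  leading term xy²: subtract (-3y)·g_2 from -xy² + x + 3y⁵ + 2y⁴ + 3y³ + y² → x + 3y⁵ + 2y⁴ + 3y³ + y² - 3y
  leading term x: subtract (-2)·g_4 from x + 3y⁵ + 2y⁴ + 3y³ + y² - 3y → 3y⁵ + y⁴ + 3y³ - 3y
  leading term y⁵: subtract (-3y)·g_5 from 3y⁵ + y⁴ + 3y³ - 3y → 0
The remainder is 0, so this S-polynomial contributes no new basis element.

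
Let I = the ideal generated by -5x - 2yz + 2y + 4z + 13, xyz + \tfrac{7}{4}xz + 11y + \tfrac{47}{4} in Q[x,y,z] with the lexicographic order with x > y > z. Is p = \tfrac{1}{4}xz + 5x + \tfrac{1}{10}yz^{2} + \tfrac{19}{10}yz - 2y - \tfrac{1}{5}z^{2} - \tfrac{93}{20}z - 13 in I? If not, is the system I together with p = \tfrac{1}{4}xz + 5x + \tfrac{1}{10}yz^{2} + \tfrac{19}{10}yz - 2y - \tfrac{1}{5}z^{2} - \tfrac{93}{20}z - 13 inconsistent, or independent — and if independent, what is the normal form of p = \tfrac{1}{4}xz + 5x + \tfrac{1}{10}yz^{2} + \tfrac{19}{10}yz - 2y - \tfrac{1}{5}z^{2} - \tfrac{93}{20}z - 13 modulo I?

First compute the reduced Gröbner basis of I by Buchberger's algorithm.
f_1 = -5x - 2yz + 2y + 4z + 13, LT = x.
f_2 = xyz + \tfrac{7}{4}xz + 11y + \tfrac{47}{4}, LT = xyz.

S(f_1,f_2): lcm = xyz. S = -\tfrac{7}{4}xz + \tfrac{2}{5}y^{2}z^{2} - \tfrac{2}{5}y^{2}z - \tfrac{4}{5}yz^{2} - \tfrac{13}{5}yz - 11y - \tfrac{47}{4}.
  leading term xz: subtract (\tfrac{7}{20}z)·f_1 from -\tfrac{7}{4}xz + \tfrac{2}{5}y^{2}z^{2} - \tfrac{2}{5}y^{2}z - \tfrac{4}{5}yz^{2} - \tfrac{13}{5}yz - 11y - \tfrac{47}{4} → \tfrac{2}{5}y^{2}z^{2} - \tfrac{2}{5}y^{2}z - \tfrac{1}{10}yz^{2} - \tfrac{33}{10}yz - 11y - \tfrac{7}{5}z^{2} - \tfrac{91}{20}z - \tfrac{47}{4}
  leading term y^{2}z^{2}: no divisor's leading term divides it; move \tfrac{2}{5}y^{2}z^{2} to the remainder.
  leading term y^{2}z: no divisor's leading term divides it; move -\tfrac{2}{5}y^{2}z to the remainder.
  leading term yz^{2}: no divisor's leading term divides it; move -\tfrac{1}{10}yz^{2} to the remainder.
  leading term yz: no divisor's leading term divides it; move -\tfrac{33}{10}yz to the remainder.
  leading term y: no divisor's leading term divides it; move -11y to the remainder.
  leading term z^{2}: no divisor's leading term divides it; move -\tfrac{7}{5}z^{2} to the remainder.
  leading term z: no divisor's leading term divides it; move -\tfrac{91}{20}z to the remainder.
  leading term 1: no divisor's leading term divides it; move -\tfrac{47}{4} to the remainder.
  remainder \tfrac{2}{5}y^{2}z^{2} - \tfrac{2}{5}y^{2}z - \tfrac{1}{10}yz^{2} - \tfrac{33}{10}yz - 11y - \tfrac{7}{5}z^{2} - \tfrac{91}{20}z - \tfrac{47}{4} ≠ 0; add h_3 = \tfrac{2}{5}y^{2}z^{2} - \tfrac{2}{5}y^{2}z - \tfrac{1}{10}yz^{2} - \tfrac{33}{10}yz - 11y - \tfrac{7}{5}z^{2} - \tfrac{91}{20}z - \tfrac{47}{4} to the basis.

The other S-polynomials (S(f_1,h_3), S(f_2,h_3)) all reduce to 0 modulo the current basis, so we have a Gröbner basis.
Inter-reduce: drop elements whose leading term is divisible by another's, tail-reduce, and make monic.
Reduced Gröbner basis: {x + \tfrac{2}{5}yz - \tfrac{2}{5}y - \tfrac{4}{5}z - \tfrac{13}{5}, y^{2}z^{2} - y^{2}z - \tfrac{1}{4}yz^{2} - \tfrac{33}{4}yz - \tfrac{55}{2}y - \tfrac{7}{2}z^{2} - \tfrac{91}{8}z - \tfrac{235}{8}}.
Label its elements g_1 = x + \tfrac{2}{5}yz - \tfrac{2}{5}y - \tfrac{4}{5}z - \tfrac{13}{5}, g_2 = y^{2}z^{2} - y^{2}z - \tfrac{1}{4}yz^{2} - \tfrac{33}{4}yz - \tfrac{55}{2}y - \tfrac{7}{2}z^{2} - \tfrac{91}{8}z - \tfrac{235}{8}.

Reduce p = \tfrac{1}{4}xz + 5x + \tfrac{1}{10}yz^{2} + \tfrac{19}{10}yz - 2y - \tfrac{1}{5}z^{2} - \tfrac{93}{20}z - 13 modulo G:
  leading term xz: subtract (\tfrac{1}{4}z)·g_1 from \tfrac{1}{4}xz + 5x + \tfrac{1}{10}yz^{2} + \tfrac{19}{10}yz - 2y - \tfrac{1}{5}z^{2} - \tfrac{93}{20}z - 13 → 5x + 2yz - 2y - 4z - 13
  leading term x: subtract (5)·g_1 from 5x + 2yz - 2y - 4z - 13 → 0
  normal form = 0.
Since the normal form is 0, p ∈ I.

\tfrac{1}{4}xz + 5x + \tfrac{1}{10}yz^{2} + \tfrac{19}{10}yz - 2y - \tfrac{1}{5}z^{2} - \tfrac{93}{20}z - 13 lies in I (it reduces to 0).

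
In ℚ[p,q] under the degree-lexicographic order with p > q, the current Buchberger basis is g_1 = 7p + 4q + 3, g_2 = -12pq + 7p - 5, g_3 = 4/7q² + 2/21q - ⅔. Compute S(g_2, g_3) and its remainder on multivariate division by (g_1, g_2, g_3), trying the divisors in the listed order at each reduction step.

S(g_2, g_3) = -¾pq + 7/6p + 5/12q; remainder on division = 0.

lcm(LM(g_2), LM(g_3)) = pq².
S = (lcm/LT(g_2))·g_2 − (lcm/LT(g_3))·g_3 = -¾pq + 7/6p + 5/12q.
Reduce S modulo (g_1, g_2, g_3) in that order:
  leading term pq: subtract (-3/28q)·g_1 from -¾pq + 7/6p + 5/12q → 3/7q² + 7/6p + 31/42q
  leading term q²: subtract (¾)·g_3 from 3/7q² + 7/6p + 31/42q → 7/6p + ⅔q + ½
  leading term p: subtract (⅙)·g_1 from 7/6p + ⅔q + ½ → 0
The remainder is 0, so this S-polynomial contributes no new basis element.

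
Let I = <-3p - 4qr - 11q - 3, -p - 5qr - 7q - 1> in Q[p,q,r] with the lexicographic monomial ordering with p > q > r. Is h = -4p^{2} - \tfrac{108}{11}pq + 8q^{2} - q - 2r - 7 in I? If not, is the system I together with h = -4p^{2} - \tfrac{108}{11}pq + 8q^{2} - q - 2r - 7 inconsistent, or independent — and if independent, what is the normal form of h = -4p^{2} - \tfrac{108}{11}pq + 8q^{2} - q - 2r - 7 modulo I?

First compute the reduced Gröbner basis of I by Buchberger's algorithm.
f_1 = -3p - 4qr - 11q - 3, LT = p.
f_2 = -p - 5qr - 7q - 1, LT = p.

S(f_1,f_2): lcm = p. S = -\tfrac{11}{3}qr - \tfrac{10}{3}q.
  reduce S modulo (f_1, f_2):
  remainder -\tfrac{11}{3}qr - \tfrac{10}{3}q ≠ 0; add k_3 = -\tfrac{11}{3}qr - \tfrac{10}{3}q to the basis.

The other S-polynomials (S(f_1,k_3), S(f_2,k_3)) all reduce to 0 modulo the current basis, so we have a Gröbner basis.
Inter-reduce: drop elements whose leading term is divisible by another's, tail-reduce, and make monic.
Reduced Gröbner basis: {p + \tfrac{27}{11}q + 1, qr + \tfrac{10}{11}q}.
Label its elements g_1 = p + \tfrac{27}{11}q + 1, g_2 = qr + \tfrac{10}{11}q.

Reduce h = -4p^{2} - \tfrac{108}{11}pq + 8q^{2} - q - 2r - 7 modulo G:
  leading term p^{2}: subtract (-4p)·g_1 from -4p^{2} - \tfrac{108}{11}pq + 8q^{2} - q - 2r - 7 → 4p + 8q^{2} - q - 2r - 7
  leading term p: subtract (4)·g_1 from 4p + 8q^{2} - q - 2r - 7 → 8q^{2} - \tfrac{119}{11}q - 2r - 11
  leading term q^{2}: no divisor's leading term divides it; move 8q^{2} to the remainder.
  leading term q: no divisor's leading term divides it; move -\tfrac{119}{11}q to the remainder.
  leading term r: no divisor's leading term divides it; move -2r to the remainder.
  leading term 1: no divisor's leading term divides it; move -11 to the remainder.
  normal form = 8q^{2} - \tfrac{119}{11}q - 2r - 11.
The normal form is nonzero, so h ∉ I. Since h minus its normal form lies in I, I + (h) = I + (n) where n = 8q^{2} - \tfrac{119}{11}q - 2r - 11; decide whether this ideal is the whole ring.
Run Buchberger on G together with n (pairs among the g_i already reduce to 0 since G is a Gröbner basis):
g_1 = p + \tfrac{27}{11}q + 1, LT = p.
g_2 = qr + \tfrac{10}{11}q, LT = qr.
n = 8q^{2} - \tfrac{119}{11}q - 2r - 11, LT = q^{2}.

S(g_2,n): lcm = q^{2}r. S = \tfrac{10}{11}q^{2} + \tfrac{119}{88}qr + \tfrac{1}{4}r^{2} + \tfrac{11}{8}r.
  reduce S modulo (g_1, g_2, n):
  remainder \tfrac{1}{4}r^{2} + \tfrac{141}{88}r + \tfrac{5}{4} ≠ 0; add m_4 = \tfrac{1}{4}r^{2} + \tfrac{141}{88}r + \tfrac{5}{4} to the basis.

The other S-polynomials (S(g_1,g_2), S(g_1,n), S(g_1,m_4), S(g_2,m_4), S(n,m_4)) all reduce to 0 modulo the current basis, so we have a Gröbner basis.
Inter-reduce: drop elements whose leading term is divisible by another's, tail-reduce, and make monic.
Reduced Gröbner basis: {p + \tfrac{27}{11}q + 1, q^{2} - \tfrac{119}{88}q - \tfrac{1}{4}r - \tfrac{11}{8}, qr + \tfrac{10}{11}q, r^{2} + \tfrac{141}{22}r + 5}.
The reduced Gröbner basis of I + (h) is {p + \tfrac{27}{11}q + 1, q^{2} - \tfrac{119}{88}q - \tfrac{1}{4}r - \tfrac{11}{8}, qr + \tfrac{10}{11}q, r^{2} + \tfrac{141}{22}r + 5} ≠ {1}, a proper ideal, so the enlarged system stays consistent: h is independent of I, with normal form 8q^{2} - \tfrac{119}{11}q - 2r - 11.

-4p^{2} - \tfrac{108}{11}pq + 8q^{2} - q - 2r - 7 is independent of I; its normal form modulo I is 8q^{2} - \tfrac{119}{11}q - 2r - 11.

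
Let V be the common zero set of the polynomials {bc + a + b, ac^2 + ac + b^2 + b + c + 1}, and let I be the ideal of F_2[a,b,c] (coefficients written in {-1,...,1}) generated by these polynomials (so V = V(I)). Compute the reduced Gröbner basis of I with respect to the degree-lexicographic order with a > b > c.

Buchberger's algorithm terminates because the ascending chain of leading-term ideals stabilizes.

f_1 = bc + a + b, LT = bc.
f_2 = ac^2 + ac + b^2 + b + c + 1, LT = ac^2.

S(f_1,f_2): lcm = abc^2. S = a^2c + b^3 + b^2 + bc + b.
  leading term a^2c: no divisor's leading term divides it; move a^2c to the remainder.
  leading term b^3: no divisor's leading term divides it; move b^3 to the remainder.
  leading term b^2: no divisor's leading term divides it; move b^2 to the remainder.
  leading term bc: subtract (1)·f_1 from bc + b → a
  leading term a: no divisor's leading term divides it; move a to the remainder.
  remainder a^2c + b^3 + b^2 + a ≠ 0; add g_3 = a^2c + b^3 + b^2 + a to the basis.

S(f_1,g_3): lcm = a^2bc. S = b^4 + a^3 + a^2b + b^3 + ab.
  leading term b^4: no divisor's leading term divides it; move b^4 to the remainder.
  leading term a^3: no divisor's leading term divides it; move a^3 to the remainder.
  leading term a^2b: no divisor's leading term divides it; move a^2b to the remainder.
  leading term b^3: no divisor's leading term divides it; move b^3 to the remainder.
  leading term ab: no divisor's leading term divides it; move ab to the remainder.
  remainder b^4 + a^3 + a^2b + b^3 + ab ≠ 0; add g_4 = b^4 + a^3 + a^2b + b^3 + ab to the basis.

The other S-polynomials (S(f_2,g_3), S(f_1,g_4), S(f_2,g_4), S(g_3,g_4)) all reduce to 0 modulo the current basis, so we have a Gröbner basis.

G = {b^4 + a^3 + a^2b + b^3 + ab, a^2c + b^3 + b^2 + a, ac^2 + ac + b^2 + b + c + 1, bc + a + b}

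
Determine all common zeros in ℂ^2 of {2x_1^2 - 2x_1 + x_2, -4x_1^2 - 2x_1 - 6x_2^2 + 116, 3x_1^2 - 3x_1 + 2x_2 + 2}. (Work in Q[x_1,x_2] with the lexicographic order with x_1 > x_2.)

{(2, -4)}

Compute a lex Gröbner basis by Buchberger's algorithm.
f_1 = 2x_1^2 - 2x_1 + x_2, LT = x_1^2.
f_2 = -4x_1^2 - 2x_1 - 6x_2^2 + 116, LT = x_1^2.
f_3 = 3x_1^2 - 3x_1 + 2x_2 + 2, LT = x_1^2.

S(f_1,f_2): lcm = x_1^2. S = -3/2x_1 - 3/2x_2^2 + 1/2x_2 + 29.
  leading term x_1: no divisor's leading term divides it; move -3/2x_1 to the remainder.
  leading term x_2^2: no divisor's leading term divides it; move -3/2x_2^2 to the remainder.
  leading term x_2: no divisor's leading term divides it; move 1/2x_2 to the remainder.
  leading term 1: no divisor's leading term divides it; move 29 to the remainder.
  remainder -3/2x_1 - 3/2x_2^2 + 1/2x_2 + 29 ≠ 0; add h_4 = -3/2x_1 - 3/2x_2^2 + 1/2x_2 + 29 to the basis.

S(f_1,f_3): lcm = x_1^2. S = -1/6x_2 - 2/3.
  leading term x_2: no divisor's leading term divides it; move -1/6x_2 to the remainder.
  leading term 1: no divisor's leading term divides it; move -2/3 to the remainder.
  remainder -1/6x_2 - 2/3 ≠ 0; add h_5 = -1/6x_2 - 2/3 to the basis.

The other S-polynomials (S(f_2,f_3), S(f_1,h_4), S(f_2,h_4), S(f_3,h_4), S(f_1,h_5), S(f_2,h_5), S(f_3,h_5), S(h_4,h_5)) all reduce to 0 modulo the current basis, so we have a Gröbner basis.
Inter-reduce: drop elements whose leading term is divisible by another's, tail-reduce, and make monic.
Reduced Gröbner basis: {x_1 - 2, x_2 + 4}.

Since the basis is lex-ordered, x_2 + 4 is univariate in x_2. Its roots are {-4}. Back-substituting each root into the other basis elements fixes the other coordinates.
  x_2 = -4: the earlier basis element becomes x_1 - 2 = 0, giving x_1 = 2 — point (2, -4).
Each listed point satisfies every original equation (direct substitution).
A lex Gröbner basis triangularizes the system, enabling back-substitution.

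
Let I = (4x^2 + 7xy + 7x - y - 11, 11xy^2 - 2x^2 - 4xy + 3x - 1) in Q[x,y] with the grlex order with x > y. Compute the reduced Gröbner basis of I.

f_1 = 4x^2 + 7xy + 7x - y - 11, LT = x^2.
f_2 = 11xy^2 - 2x^2 - 4xy + 3x - 1, LT = xy^2.

S(f_1,f_2): lcm = x^2y^2. S = 7/4xy^3 + 2/11x^3 + 4/11x^2y + 7/4xy^2 - 1/4y^3 - 3/11x^2 - 11/4y^2 + 1/11x.
  reduce S modulo (f_1, f_2):
  remainder -1/4y^3 + 1/22xy - 117/44y^2 + 13/22x + 12/11y - 13/22 ≠ 0; add g_3 = -1/4y^3 + 1/22xy - 117/44y^2 + 13/22x + 12/11y - 13/22 to the basis.

The other S-polynomials (S(f_1,g_3), S(f_2,g_3)) all reduce to 0 modulo the current basis, so we have a Gröbner basis.

G = {xy^2 - 1/22xy + 13/22x - 1/22y - 13/22, y^3 - 2/11xy + 117/11y^2 - 26/11x - 48/11y + 26/11, x^2 + 7/4xy + 7/4x - 1/4y - 11/4}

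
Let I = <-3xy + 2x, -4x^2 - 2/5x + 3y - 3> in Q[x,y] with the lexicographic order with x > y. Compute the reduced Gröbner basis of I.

G = {x^2 + 1/10x - 3/4y + 3/4, xy - 2/3x, y^2 - 5/3y + 2/3}

f_1 = -3xy + 2x, LT = xy.
f_2 = -4x^2 - 2/5x + 3y - 3, LT = x^2.

S(f_1,f_2): lcm = x^2y. S = -2/3x^2 - 1/10xy + 3/4y^2 - 3/4y.
  leading term x^2: subtract (1/6)·f_2 from -2/3x^2 - 1/10xy + 3/4y^2 - 3/4y → -1/10xy + 1/15x + 3/4y^2 - 5/4y + 1/2
  leading term xy: subtract (1/30)·f_1 from -1/10xy + 1/15x + 3/4y^2 - 5/4y + 1/2 → 3/4y^2 - 5/4y + 1/2
  leading term y^2: no divisor's leading term divides it; move 3/4y^2 to the remainder.
  leading term y: no divisor's leading term divides it; move -5/4y to the remainder.
  leading term 1: no divisor's leading term divides it; move 1/2 to the remainder.
  remainder 3/4y^2 - 5/4y + 1/2 ≠ 0; add g_3 = 3/4y^2 - 5/4y + 1/2 to the basis.

The other S-polynomials (S(f_1,g_3), S(f_2,g_3)) all reduce to 0 modulo the current basis, so we have a Gröbner basis.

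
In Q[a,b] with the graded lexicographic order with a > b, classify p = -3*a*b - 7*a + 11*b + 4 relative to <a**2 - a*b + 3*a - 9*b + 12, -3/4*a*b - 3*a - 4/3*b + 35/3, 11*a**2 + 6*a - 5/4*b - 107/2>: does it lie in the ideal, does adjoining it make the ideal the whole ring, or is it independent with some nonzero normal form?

First compute the reduced Gröbner basis of I by Buchberger's algorithm.
f_1 = a**2 - a*b + 3*a - 9*b + 12, LT = a**2.
f_2 = -3/4*a*b - 3*a - 4/3*b + 35/3, LT = a*b.
f_3 = 11*a**2 + 6*a - 5/4*b - 107/2, LT = a**2.

S(f_1,f_2): lcm = a**2*b. S = -a*b**2 - 4*a**2 + 11/9*a*b - 9*b**2 + 140/9*a + 12*b.
  reduce S modulo (f_1, f_2, f_3):
  remainder -65/9*b**2 + 68/3*a - 3380/81*b + 5428/81 ≠ 0; add h_4 = -65/9*b**2 + 68/3*a - 3380/81*b + 5428/81 to the basis.

S(f_1,f_3): lcm = a**2. S = -a*b + 27/11*a - 391/44*b + 371/22.
  reduce S modulo (f_1, f_2, f_3, h_4):
  remainder 71/11*a - 2815/396*b + 259/198 ≠ 0; add h_5 = 71/11*a - 2815/396*b + 259/198 to the basis.

S(f_2,f_3): lcm = a**2*b. S = 4*a**2 + 122/99*a*b + 5/44*b**2 - 140/9*a + 107/22*b.
  reduce S modulo (f_1, f_2, f_3, h_4, h_5):
  remainder -72699157/3289572*b + 72699157/1644786 ≠ 0; add h_6 = -72699157/3289572*b + 72699157/1644786 to the basis.

The other S-polynomials (S(f_1,h_4), S(f_2,h_4), S(f_3,h_4), S(f_1,h_5), S(f_2,h_5), S(f_3,h_5), S(h_4,h_5), S(f_1,h_6), S(f_2,h_6), S(f_3,h_6), S(h_4,h_6), S(h_5,h_6)) all reduce to 0 modulo the current basis, so we have a Gröbner basis.
Inter-reduce: drop elements whose leading term is divisible by another's, tail-reduce, and make monic.
Reduced Gröbner basis: {a - 2, b - 2}.
Label its elements g_1 = a - 2, g_2 = b - 2.

Reduce p = -3*a*b - 7*a + 11*b + 4 modulo G:
  leading term a*b: subtract (-3*b)·g_1 from -3*a*b - 7*a + 11*b + 4 → -7*a + 5*b + 4
  leading term a: subtract (-7)·g_1 from -7*a + 5*b + 4 → 5*b - 10
  leading term b: subtract (5)·g_2 from 5*b - 10 → 0
  normal form = 0.
Since the normal form is 0, p ∈ I.

-3*a*b - 7*a + 11*b + 4 lies in I (it reduces to 0).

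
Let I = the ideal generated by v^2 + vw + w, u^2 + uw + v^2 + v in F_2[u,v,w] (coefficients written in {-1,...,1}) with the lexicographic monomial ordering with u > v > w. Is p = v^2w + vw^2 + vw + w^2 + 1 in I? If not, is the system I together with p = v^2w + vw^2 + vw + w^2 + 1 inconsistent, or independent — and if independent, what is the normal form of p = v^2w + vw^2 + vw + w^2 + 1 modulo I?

v^2w + vw^2 + vw + w^2 + 1 is independent of I; its normal form modulo I is vw + 1.

First compute the reduced Gröbner basis of I by Buchberger's algorithm.
f_1 = v^2 + vw + w, LT = v^2.
f_2 = u^2 + uw + v^2 + v, LT = u^2.

The S-polynomials (S(f_1,f_2)) all reduce to 0 modulo the current basis, so we have a Gröbner basis.
Inter-reduce: drop elements whose leading term is divisible by another's, tail-reduce, and make monic.
Reduced Gröbner basis: {u^2 + uw + vw + v + w, v^2 + vw + w}.
Label its elements g_1 = u^2 + uw + vw + v + w, g_2 = v^2 + vw + w.

Reduce p = v^2w + vw^2 + vw + w^2 + 1 modulo G:
  leading term v^2w: subtract (w)·g_2 from v^2w + vw^2 + vw + w^2 + 1 → vw + 1
  leading term vw: no divisor's leading term divides it; move vw to the remainder.
  leading term 1: no divisor's leading term divides it; move 1 to the remainder.
  normal form = vw + 1.
The normal form is nonzero, so p ∉ I. Since p minus its normal form lies in I, I + (p) = I + (r) where r = vw + 1; decide whether this ideal is the whole ring.
Run Buchberger on G together with r (pairs among the g_i already reduce to 0 since G is a Gröbner basis):
g_1 = u^2 + uw + vw + v + w, LT = u^2.
g_2 = v^2 + vw + w, LT = v^2.
r = vw + 1, LT = vw.

S(g_2,r): lcm = v^2w. S = vw^2 + v + w^2.
  reduce S modulo (g_1, g_2, r):
  remainder v + w^2 + w ≠ 0; add m_4 = v + w^2 + w to the basis.

S(r,m_4): lcm = vw. S = w^3 + w^2 + 1.
  reduce S modulo (g_1, g_2, r, m_4):
  remainder w^3 + w^2 + 1 ≠ 0; add m_5 = w^3 + w^2 + 1 to the basis.

The other S-polynomials (S(g_1,g_2), S(g_1,r), S(g_1,m_4), S(g_2,m_4), S(g_1,m_5), S(g_2,m_5), S(r,m_5), S(m_4,m_5)) all reduce to 0 modulo the current basis, so we have a Gröbner basis.
Inter-reduce: drop elements whose leading term is divisible by another's, tail-reduce, and make monic.
Reduced Gröbner basis: {u^2 + uw + w^2 + 1, v + w^2 + w, w^3 + w^2 + 1}.
The reduced Gröbner basis of I + (p) is {u^2 + uw + w^2 + 1, v + w^2 + w, w^3 + w^2 + 1} ≠ {1}, a proper ideal, so the enlarged system stays consistent: p is independent of I, with normal form vw + 1.

Ideal membership is decidable via reduction modulo a Gröbner basis.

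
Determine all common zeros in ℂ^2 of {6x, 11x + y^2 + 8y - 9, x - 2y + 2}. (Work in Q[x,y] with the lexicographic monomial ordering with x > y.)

Compute a lex Gröbner basis by Buchberger's algorithm.
f_1 = 6x, LT = x.
f_2 = 11x + y^2 + 8y - 9, LT = x.
f_3 = x - 2y + 2, LT = x.

S(f_1,f_2): lcm = x. S = -1/11y^2 - 8/11y + 9/11.
  reduce S modulo (f_1, f_2, f_3):
  remainder -1/11y^2 - 8/11y + 9/11 ≠ 0; add h_4 = -1/11y^2 - 8/11y + 9/11 to the basis.

S(f_1,f_3): lcm = x. S = 2y - 2.
  reduce S modulo (f_1, f_2, f_3, h_4):
  remainder 2y - 2 ≠ 0; add h_5 = 2y - 2 to the basis.

The other S-polynomials (S(f_2,f_3), S(f_1,h_4), S(f_2,h_4), S(f_3,h_4), S(f_1,h_5), S(f_2,h_5), S(f_3,h_5), S(h_4,h_5)) all reduce to 0 modulo the current basis, so we have a Gröbner basis.
Inter-reduce: drop elements whose leading term is divisible by another's, tail-reduce, and make monic.
Reduced Gröbner basis: {x, y - 1}.

Elimination: the polynomial y - 1 lies in the elimination ideal for y, so y ∈ {1}. For each such y, the remaining basis elements (now univariate) give the rest of the solution.
  y = 1: the earlier basis element becomes x = 0, giving x = 0 — point (0, 1).

{(0, 1)}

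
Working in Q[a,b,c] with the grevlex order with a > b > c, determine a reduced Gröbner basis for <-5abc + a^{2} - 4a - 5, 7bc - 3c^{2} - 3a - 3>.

G = {a^{2}b + \tfrac{3}{8}a^{2}c + \tfrac{43}{8}ab - \tfrac{3}{2}ac + \tfrac{35}{8}b - \tfrac{15}{8}c, ac^{2} + \tfrac{8}{15}a^{2} + \tfrac{43}{15}a + \tfrac{7}{3}, bc - \tfrac{3}{7}c^{2} - \tfrac{3}{7}a - \tfrac{3}{7}}

f_1 = -5abc + a^{2} - 4a - 5, LT = abc.
f_2 = 7bc - 3c^{2} - 3a - 3, LT = bc.

S(f_1,f_2): lcm = abc. S = \tfrac{3}{7}ac^{2} + \tfrac{8}{35}a^{2} + \tfrac{43}{35}a + 1.
  reduce S modulo (f_1, f_2):
  remainder \tfrac{3}{7}ac^{2} + \tfrac{8}{35}a^{2} + \tfrac{43}{35}a + 1 ≠ 0; add g_3 = \tfrac{3}{7}ac^{2} + \tfrac{8}{35}a^{2} + \tfrac{43}{35}a + 1 to the basis.

S(f_1,g_3): lcm = abc^{2}. S = -\tfrac{8}{15}a^{2}b - \tfrac{1}{5}a^{2}c - \tfrac{43}{15}ab + \tfrac{4}{5}ac - \tfrac{7}{3}b + c.
  reduce S modulo (f_1, f_2, g_3):
  remainder -\tfrac{8}{15}a^{2}b - \tfrac{1}{5}a^{2}c - \tfrac{43}{15}ab + \tfrac{4}{5}ac - \tfrac{7}{3}b + c ≠ 0; add g_4 = -\tfrac{8}{15}a^{2}b - \tfrac{1}{5}a^{2}c - \tfrac{43}{15}ab + \tfrac{4}{5}ac - \tfrac{7}{3}b + c to the basis.

The other S-polynomials (S(f_2,g_3), S(f_1,g_4), S(f_2,g_4), S(g_3,g_4)) all reduce to 0 modulo the current basis, so we have a Gröbner basis.
Inter-reduce: drop elements whose leading term is divisible by another's, tail-reduce, and make monic.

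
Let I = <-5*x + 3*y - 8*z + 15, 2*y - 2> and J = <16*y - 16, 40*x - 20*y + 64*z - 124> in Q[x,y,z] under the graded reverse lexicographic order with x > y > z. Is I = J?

Equality of ideals is decidable: compute both reduced Gröbner bases (unique for the ordering) and check whether they agree.
Buchberger on the first generating set:
f_1 = -5*x + 3*y - 8*z + 15, LT = x.
f_2 = 2*y - 2, LT = y.

S(f_1,f_2): leading monomials are coprime, so the S-polynomial reduces to 0 (Buchberger's first criterion).
Every S-polynomial of the final basis reduces to 0, so we have a Gröbner basis.
Inter-reduce: drop elements whose leading term is divisible by another's, tail-reduce, and make monic.
Reduced Gröbner basis: {x + 8/5*z - 18/5, y - 1}.

Buchberger on the second generating set:
h_1 = 16*y - 16, LT = y.
h_2 = 40*x - 20*y + 64*z - 124, LT = x.

S(h_1,h_2): leading monomials are coprime, so the S-polynomial reduces to 0 (Buchberger's first criterion).
Every S-polynomial of the final basis reduces to 0, so we have a Gröbner basis.
Inter-reduce: drop elements whose leading term is divisible by another's, tail-reduce, and make monic.
Reduced Gröbner basis: {x + 8/5*z - 18/5, y - 1}.

Same reduced basis, so the two generating sets span the same ideal.
The same test decides containment: I ⊆ J iff every generator of I reduces to 0 modulo a Gröbner basis of J.

Yes, the ideals are equal.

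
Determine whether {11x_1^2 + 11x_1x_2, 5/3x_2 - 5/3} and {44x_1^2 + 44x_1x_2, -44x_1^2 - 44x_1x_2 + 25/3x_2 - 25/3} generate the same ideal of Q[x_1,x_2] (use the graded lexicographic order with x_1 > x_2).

Yes, the ideals are equal.

Two ideals are equal iff their reduced Gröbner bases coincide (the reduced basis is unique for a fixed ordering).
Buchberger on the first generating set:
f_1 = 11x_1^2 + 11x_1x_2, LT = x_1^2.
f_2 = 5/3x_2 - 5/3, LT = x_2.

The S-polynomials (S(f_1,f_2)) all reduce to 0 modulo the current basis, so we have a Gröbner basis.
Inter-reduce: drop elements whose leading term is divisible by another's, tail-reduce, and make monic.
Reduced Gröbner basis: {x_1^2 + x_1, x_2 - 1}.

Buchberger on the second generating set:
h_1 = 44x_1^2 + 44x_1x_2, LT = x_1^2.
h_2 = -44x_1^2 - 44x_1x_2 + 25/3x_2 - 25/3, LT = x_1^2.

S(h_1,h_2): lcm = x_1^2. S = 25/132x_2 - 25/132.
  reduce S modulo (h_1, h_2):
  remainder 25/132x_2 - 25/132 ≠ 0; add k_3 = 25/132x_2 - 25/132 to the basis.

The other S-polynomials (S(h_1,k_3), S(h_2,k_3)) all reduce to 0 modulo the current basis, so we have a Gröbner basis.
Inter-reduce: drop elements whose leading term is divisible by another's, tail-reduce, and make monic.
Reduced Gröbner basis: {x_1^2 + x_1, x_2 - 1}.

The two bases agree; hence the ideals are identical.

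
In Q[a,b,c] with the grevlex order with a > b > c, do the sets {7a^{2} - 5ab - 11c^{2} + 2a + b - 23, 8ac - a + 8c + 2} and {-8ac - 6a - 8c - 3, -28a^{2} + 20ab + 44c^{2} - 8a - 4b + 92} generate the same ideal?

Equality of ideals is decidable: compute both reduced Gröbner bases (unique for the ordering) and check whether they agree.
Buchberger on the first generating set:
f_1 = 7a^{2} - 5ab - 11c^{2} + 2a + b - 23, LT = a^{2}.
f_2 = 8ac - a + 8c + 2, LT = ac.

S(f_1,f_2): lcm = a^{2}c. S = -\tfrac{5}{7}abc - \tfrac{11}{7}c^{3} + \tfrac{1}{8}a^{2} - \tfrac{5}{7}ac + \tfrac{1}{7}bc - \tfrac{1}{4}a - \tfrac{23}{7}c.
  leading term abc: subtract (-\tfrac{5}{56}b)·f_2 from -\tfrac{5}{7}abc - \tfrac{11}{7}c^{3} + \tfrac{1}{8}a^{2} - \tfrac{5}{7}ac + \tfrac{1}{7}bc - \tfrac{1}{4}a - \tfrac{23}{7}c → -\tfrac{11}{7}c^{3} + \tfrac{1}{8}a^{2} - \tfrac{5}{56}ab - \tfrac{5}{7}ac + \tfrac{6}{7}bc - \tfrac{1}{4}a + \tfrac{5}{28}b - \tfrac{23}{7}c
  leading term c^{3}: no divisor's leading term divides it; move -\tfrac{11}{7}c^{3} to the remainder.
  leading term a^{2}: subtract (\tfrac{1}{56})·f_1 from \tfrac{1}{8}a^{2} - \tfrac{5}{56}ab - \tfrac{5}{7}ac + \tfrac{6}{7}bc - \tfrac{1}{4}a + \tfrac{5}{28}b - \tfrac{23}{7}c → -\tfrac{5}{7}ac + \tfrac{6}{7}bc + \tfrac{11}{56}c^{2} - \tfrac{2}{7}a + \tfrac{9}{56}b - \tfrac{23}{7}c + \tfrac{23}{56}
  leading term ac: subtract (-\tfrac{5}{56})·f_2 from -\tfrac{5}{7}ac + \tfrac{6}{7}bc + \tfrac{11}{56}c^{2} - \tfrac{2}{7}a + \tfrac{9}{56}b - \tfrac{23}{7}c + \tfrac{23}{56} → \tfrac{6}{7}bc + \tfrac{11}{56}c^{2} - \tfrac{3}{8}a + \tfrac{9}{56}b - \tfrac{18}{7}c + \tfrac{33}{56}
  leading term bc: no divisor's leading term divides it; move \tfrac{6}{7}bc to the remainder.
  leading term c^{2}: no divisor's leading term divides it; move \tfrac{11}{56}c^{2} to the remainder.
  leading term a: no divisor's leading term divides it; move -\tfrac{3}{8}a to the remainder.
  leading term b: no divisor's leading term divides it; move \tfrac{9}{56}b to the remainder.
  leading term c: no divisor's leading term divides it; move -\tfrac{18}{7}c to the remainder.
  leading term 1: no divisor's leading term divides it; move \tfrac{33}{56} to the remainder.
  remainder -\tfrac{11}{7}c^{3} + \tfrac{6}{7}bc + \tfrac{11}{56}c^{2} - \tfrac{3}{8}a + \tfrac{9}{56}b - \tfrac{18}{7}c + \tfrac{33}{56} ≠ 0; add g_3 = -\tfrac{11}{7}c^{3} + \tfrac{6}{7}bc + \tfrac{11}{56}c^{2} - \tfrac{3}{8}a + \tfrac{9}{56}b - \tfrac{18}{7}c + \tfrac{33}{56} to the basis.

The other S-polynomials (S(f_1,g_3), S(f_2,g_3)) all reduce to 0 modulo the current basis, so we have a Gröbner basis.
Inter-reduce: drop elements whose leading term is divisible by another's, tail-reduce, and make monic.
Reduced Gröbner basis: {c^{3} - \tfrac{6}{11}bc - \tfrac{1}{8}c^{2} + \tfrac{21}{88}a - \tfrac{9}{88}b + \tfrac{18}{11}c - \tfrac{3}{8}, a^{2} - \tfrac{5}{7}ab - \tfrac{11}{7}c^{2} + \tfrac{2}{7}a + \tfrac{1}{7}b - \tfrac{23}{7}, ac - \tfrac{1}{8}a + c + \tfrac{1}{4}}.

Buchberger on the second generating set:
h_1 = -8ac - 6a - 8c - 3, LT = ac.
h_2 = -28a^{2} + 20ab + 44c^{2} - 8a - 4b + 92, LT = a^{2}.

S(h_1,h_2): lcm = a^{2}c. S = \tfrac{5}{7}abc + \tfrac{11}{7}c^{3} + \tfrac{3}{4}a^{2} + \tfrac{5}{7}ac - \tfrac{1}{7}bc + \tfrac{3}{8}a + \tfrac{23}{7}c.
  leading term abc: subtract (-\tfrac{5}{56}b)·h_1 from \tfrac{5}{7}abc + \tfrac{11}{7}c^{3} + \tfrac{3}{4}a^{2} + \tfrac{5}{7}ac - \tfrac{1}{7}bc + \tfrac{3}{8}a + \tfrac{23}{7}c → \tfrac{11}{7}c^{3} + \tfrac{3}{4}a^{2} - \tfrac{15}{28}ab + \tfrac{5}{7}ac - \tfrac{6}{7}bc + \tfrac{3}{8}a - \tfrac{15}{56}b + \tfrac{23}{7}c
  leading term c^{3}: no divisor's leading term divides it; move \tfrac{11}{7}c^{3} to the remainder.
  leading term a^{2}: subtract (-\tfrac{3}{112})·h_2 from \tfrac{3}{4}a^{2} - \tfrac{15}{28}ab + \tfrac{5}{7}ac - \tfrac{6}{7}bc + \tfrac{3}{8}a - \tfrac{15}{56}b + \tfrac{23}{7}c → \tfrac{5}{7}ac - \tfrac{6}{7}bc + \tfrac{33}{28}c^{2} + \tfrac{9}{56}a - \tfrac{3}{8}b + \tfrac{23}{7}c + \tfrac{69}{28}
  leading term ac: subtract (-\tfrac{5}{56})·h_1 from \tfrac{5}{7}ac - \tfrac{6}{7}bc + \tfrac{33}{28}c^{2} + \tfrac{9}{56}a - \tfrac{3}{8}b + \tfrac{23}{7}c + \tfrac{69}{28} → -\tfrac{6}{7}bc + \tfrac{33}{28}c^{2} - \tfrac{3}{8}a - \tfrac{3}{8}b + \tfrac{18}{7}c + \tfrac{123}{56}
  leading term bc: no divisor's leading term divides it; move -\tfrac{6}{7}bc to the remainder.
  leading term c^{2}: no divisor's leading term divides it; move \tfrac{33}{28}c^{2} to the remainder.
  leading term a: no divisor's leading term divides it; move -\tfrac{3}{8}a to the remainder.
  leading term b: no divisor's leading term divides it; move -\tfrac{3}{8}b to the remainder.
  leading term c: no divisor's leading term divides it; move \tfrac{18}{7}c to the remainder.
  leading term 1: no divisor's leading term divides it; move \tfrac{123}{56} to the remainder.
  remainder \tfrac{11}{7}c^{3} - \tfrac{6}{7}bc + \tfrac{33}{28}c^{2} - \tfrac{3}{8}a - \tfrac{3}{8}b + \tfrac{18}{7}c + \tfrac{123}{56} ≠ 0; add k_3 = \tfrac{11}{7}c^{3} - \tfrac{6}{7}bc + \tfrac{33}{28}c^{2} - \tfrac{3}{8}a - \tfrac{3}{8}b + \tfrac{18}{7}c + \tfrac{123}{56} to the basis.

The other S-polynomials (S(h_1,k_3), S(h_2,k_3)) all reduce to 0 modulo the current basis, so we have a Gröbner basis.
Inter-reduce: drop elements whose leading term is divisible by another's, tail-reduce, and make monic.
Reduced Gröbner basis: {c^{3} - \tfrac{6}{11}bc + \tfrac{3}{4}c^{2} - \tfrac{21}{88}a - \tfrac{21}{88}b + \tfrac{18}{11}c + \tfrac{123}{88}, a^{2} - \tfrac{5}{7}ab - \tfrac{11}{7}c^{2} + \tfrac{2}{7}a + \tfrac{1}{7}b - \tfrac{23}{7}, ac + \tfrac{3}{4}a + c + \tfrac{3}{8}}.

These differ, so the ideals are not equal.

No, the ideals differ.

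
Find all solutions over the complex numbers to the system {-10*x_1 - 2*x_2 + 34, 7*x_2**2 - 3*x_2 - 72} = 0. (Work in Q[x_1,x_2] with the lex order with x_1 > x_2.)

Compute a lex Gröbner basis by Buchberger's algorithm.
f_1 = -10*x_1 - 2*x_2 + 34, LT = x_1.
f_2 = 7*x_2**2 - 3*x_2 - 72, LT = x_2**2.

S(f_1,f_2): leading monomials are coprime, so the S-polynomial reduces to 0 (Buchberger's first criterion).
Every S-polynomial of the final basis reduces to 0, so we have a Gröbner basis.
Inter-reduce: drop elements whose leading term is divisible by another's, tail-reduce, and make monic.
Reduced Gröbner basis: {x_1 + 1/5*x_2 - 17/5, x_2**2 - 3/7*x_2 - 72/7}.

Elimination: the polynomial x_2**2 - 3/7*x_2 - 72/7 lies in the elimination ideal for x_2, so x_2 ∈ {-3, 24/7}. For each such x_2, the remaining basis elements (now univariate) give the rest of the solution.
  x_2 = -3: the earlier basis element becomes x_1 - 4 = 0, giving x_1 = 4 — point (4, -3).
  x_2 = 24/7: the earlier basis element becomes x_1 - 19/7 = 0, giving x_1 = 19/7 — point (19/7, 24/7).
Check: every point annihilates each of the original generators.

{(4, -3), (19/7, 24/7)}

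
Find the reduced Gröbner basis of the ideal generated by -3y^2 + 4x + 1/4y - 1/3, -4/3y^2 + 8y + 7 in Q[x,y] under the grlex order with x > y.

The reduced Gröbner basis is the canonical form of the ideal for this ordering.

f_1 = -3y^2 + 4x + 1/4y - 1/3, LT = y^2.
f_2 = -4/3y^2 + 8y + 7, LT = y^2.

S(f_1,f_2): lcm = y^2. S = -4/3x + 71/12y + 193/36.
  leading term x: no divisor's leading term divides it; move -4/3x to the remainder.
  leading term y: no divisor's leading term divides it; move 71/12y to the remainder.
  leading term 1: no divisor's leading term divides it; move 193/36 to the remainder.
  remainder -4/3x + 71/12y + 193/36 ≠ 0; add g_3 = -4/3x + 71/12y + 193/36 to the basis.

The other S-polynomials (S(f_1,g_3), S(f_2,g_3)) all reduce to 0 modulo the current basis, so we have a Gröbner basis.
Inter-reduce: drop elements whose leading term is divisible by another's, tail-reduce, and make monic.

G = {y^2 - 6y - 21/4, x - 71/16y - 193/48}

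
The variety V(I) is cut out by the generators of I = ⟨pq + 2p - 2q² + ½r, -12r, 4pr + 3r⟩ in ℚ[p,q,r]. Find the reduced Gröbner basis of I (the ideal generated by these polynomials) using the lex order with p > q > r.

G = {pq + 2p - 2q², r}

f_1 = pq + 2p - 2q² + ½r, LT = pq.
f_2 = -12r, LT = r.
f_3 = 4pr + 3r, LT = pr.

The S-polynomials (S(f_1,f_2), S(f_1,f_3), S(f_2,f_3)) all reduce to 0 modulo the current basis, so we have a Gröbner basis.
Inter-reduce: drop elements whose leading term is divisible by another's, tail-reduce, and make monic.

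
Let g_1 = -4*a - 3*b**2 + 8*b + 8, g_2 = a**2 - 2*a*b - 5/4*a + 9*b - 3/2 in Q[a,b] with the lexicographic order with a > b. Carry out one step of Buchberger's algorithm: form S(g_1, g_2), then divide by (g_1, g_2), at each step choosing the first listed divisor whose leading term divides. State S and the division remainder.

S(g_1, g_2) = 3/4*a*b**2 - 3/4*a - 9*b + 3/2; remainder on division = -9/16*b**4 + 3/2*b**3 + 33/16*b**2 - 21/2*b.

lcm(LM(g_1), LM(g_2)) = a**2.
S = (lcm/LT(g_1))·g_1 − (lcm/LT(g_2))·g_2 = 3/4*a*b**2 - 3/4*a - 9*b + 3/2.
Reduce S modulo (g_1, g_2) in that order:
  leading term a*b**2: subtract (-3/16*b**2)·g_1 from 3/4*a*b**2 - 3/4*a - 9*b + 3/2 → -3/4*a - 9/16*b**4 + 3/2*b**3 + 3/2*b**2 - 9*b + 3/2
  leading term a: subtract (3/16)·g_1 from -3/4*a - 9/16*b**4 + 3/2*b**3 + 3/2*b**2 - 9*b + 3/2 → -9/16*b**4 + 3/2*b**3 + 33/16*b**2 - 21/2*b
  leading term b**4: no divisor's leading term divides it; move -9/16*b**4 to the remainder.
  leading term b**3: no divisor's leading term divides it; move 3/2*b**3 to the remainder.
  leading term b**2: no divisor's leading term divides it; move 33/16*b**2 to the remainder.
  leading term b: no divisor's leading term divides it; move -21/2*b to the remainder.
The remainder -9/16*b**4 + 3/2*b**3 + 33/16*b**2 - 21/2*b is nonzero, so it would be added as the next basis element.
An S-polynomial is built so that the two leading terms cancel; whether anything survives reduction is exactly the Gröbner-basis criterion.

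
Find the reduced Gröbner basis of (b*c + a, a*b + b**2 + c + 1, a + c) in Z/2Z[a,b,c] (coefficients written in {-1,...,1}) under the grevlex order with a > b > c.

G = {b**2 + 1, b*c + c, a + c}

f_1 = b*c + a, LT = b*c.
f_2 = a*b + b**2 + c + 1, LT = a*b.
f_3 = a + c, LT = a.

S(f_1,f_2): lcm = a*b*c. S = b**2*c + a**2 + c**2 + c.
  leading term b**2*c: subtract (b)·f_1 from b**2*c + a**2 + c**2 + c → a**2 + a*b + c**2 + c
  leading term a**2: subtract (a)·f_3 from a**2 + a*b + c**2 + c → a*b + a*c + c**2 + c
  leading term a*b: subtract (1)·f_2 from a*b + a*c + c**2 + c → b**2 + a*c + c**2 + 1
  leading term b**2: no divisor's leading term divides it; move b**2 to the remainder.
  leading term a*c: subtract (c)·f_3 from a*c + c**2 + 1 → 1
  leading term 1: no divisor's leading term divides it; move 1 to the remainder.
  remainder b**2 + 1 ≠ 0; add g_4 = b**2 + 1 to the basis.

The other S-polynomials (S(f_1,f_3), S(f_2,f_3), S(f_1,g_4), S(f_2,g_4), S(f_3,g_4)) all reduce to 0 modulo the current basis, so we have a Gröbner basis.
Inter-reduce: drop elements whose leading term is divisible by another's, tail-reduce, and make monic.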